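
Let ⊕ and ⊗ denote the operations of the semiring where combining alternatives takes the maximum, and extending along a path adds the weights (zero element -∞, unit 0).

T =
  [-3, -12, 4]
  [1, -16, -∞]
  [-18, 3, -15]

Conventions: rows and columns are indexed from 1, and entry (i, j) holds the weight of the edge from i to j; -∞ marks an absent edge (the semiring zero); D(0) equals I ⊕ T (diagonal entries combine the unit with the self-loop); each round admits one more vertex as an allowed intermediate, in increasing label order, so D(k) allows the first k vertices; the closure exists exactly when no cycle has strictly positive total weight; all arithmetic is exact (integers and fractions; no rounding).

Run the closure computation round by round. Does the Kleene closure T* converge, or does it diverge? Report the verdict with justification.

D(0):
  [0, -12, 4]
  [1, 0, -∞]
  [-18, 3, 0]
D(1):
  [0, -12, 4]
  [1, 0, 5]
  [-18, 3, 0]
Detection: at round 2, diagonal entry (3, 3) turns strictly positive.
Key observation: the cycle 3->2->1->3 has total weight 3 + 1 + 4, which is strictly positive.
Answer: DIVERGES — positive cycle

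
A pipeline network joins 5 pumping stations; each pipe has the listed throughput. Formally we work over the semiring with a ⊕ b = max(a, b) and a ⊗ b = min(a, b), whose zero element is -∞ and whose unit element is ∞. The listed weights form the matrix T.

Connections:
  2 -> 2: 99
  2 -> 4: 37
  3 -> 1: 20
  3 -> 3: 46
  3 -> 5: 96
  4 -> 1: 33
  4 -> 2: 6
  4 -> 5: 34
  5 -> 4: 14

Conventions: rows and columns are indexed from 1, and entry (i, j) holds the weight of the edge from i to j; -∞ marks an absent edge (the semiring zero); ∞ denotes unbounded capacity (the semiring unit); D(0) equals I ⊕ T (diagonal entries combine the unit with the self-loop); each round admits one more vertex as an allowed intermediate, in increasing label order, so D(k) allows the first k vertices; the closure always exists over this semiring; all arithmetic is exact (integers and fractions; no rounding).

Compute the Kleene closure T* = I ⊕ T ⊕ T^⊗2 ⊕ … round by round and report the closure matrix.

D(0):
  [∞, -∞, -∞, -∞, -∞]
  [-∞, ∞, -∞, 37, -∞]
  [20, -∞, ∞, -∞, 96]
  [33, 6, -∞, ∞, 34]
  [-∞, -∞, -∞, 14, ∞]
D(1):
  [∞, -∞, -∞, -∞, -∞]
  [-∞, ∞, -∞, 37, -∞]
  [20, -∞, ∞, -∞, 96]
  [33, 6, -∞, ∞, 34]
  [-∞, -∞, -∞, 14, ∞]
D(2):
  [∞, -∞, -∞, -∞, -∞]
  [-∞, ∞, -∞, 37, -∞]
  [20, -∞, ∞, -∞, 96]
  [33, 6, -∞, ∞, 34]
  [-∞, -∞, -∞, 14, ∞]
D(3):
  [∞, -∞, -∞, -∞, -∞]
  [-∞, ∞, -∞, 37, -∞]
  [20, -∞, ∞, -∞, 96]
  [33, 6, -∞, ∞, 34]
  [-∞, -∞, -∞, 14, ∞]
D(4):
  [∞, -∞, -∞, -∞, -∞]
  [33, ∞, -∞, 37, 34]
  [20, -∞, ∞, -∞, 96]
  [33, 6, -∞, ∞, 34]
  [14, 6, -∞, 14, ∞]
D(5):
  [∞, -∞, -∞, -∞, -∞]
  [33, ∞, -∞, 37, 34]
  [20, 6, ∞, 14, 96]
  [33, 6, -∞, ∞, 34]
  [14, 6, -∞, 14, ∞]
Answer: T* = [[∞, -∞, -∞, -∞, -∞], [33, ∞, -∞, 37, 34], [20, 6, ∞, 14, 96], [33, 6, -∞, ∞, 34], [14, 6, -∞, 14, ∞]]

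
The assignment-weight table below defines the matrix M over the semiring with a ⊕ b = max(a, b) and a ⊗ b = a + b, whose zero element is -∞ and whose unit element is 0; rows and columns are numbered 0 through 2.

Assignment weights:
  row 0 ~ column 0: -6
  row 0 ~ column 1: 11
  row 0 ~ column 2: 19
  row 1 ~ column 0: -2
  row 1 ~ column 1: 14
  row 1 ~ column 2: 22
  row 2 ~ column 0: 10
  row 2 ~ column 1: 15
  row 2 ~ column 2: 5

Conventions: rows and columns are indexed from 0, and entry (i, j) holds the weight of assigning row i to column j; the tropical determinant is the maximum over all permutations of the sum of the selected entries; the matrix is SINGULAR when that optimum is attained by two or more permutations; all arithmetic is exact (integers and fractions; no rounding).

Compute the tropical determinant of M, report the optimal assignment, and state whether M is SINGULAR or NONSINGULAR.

σ = (0, 1, 2): (-6) + 14 + 5 = 13
σ = (0, 2, 1): (-6) + 22 + 15 = 31
σ = (1, 0, 2): 11 + (-2) + 5 = 14
σ = (1, 2, 0): 11 + 22 + 10 = 43
σ = (2, 0, 1): 19 + (-2) + 15 = 32
σ = (2, 1, 0): 19 + 14 + 10 = 43
Optimal value attained by: σ = (1, 2, 0).
Answer: det⊕(M) = 43; verdict: SINGULAR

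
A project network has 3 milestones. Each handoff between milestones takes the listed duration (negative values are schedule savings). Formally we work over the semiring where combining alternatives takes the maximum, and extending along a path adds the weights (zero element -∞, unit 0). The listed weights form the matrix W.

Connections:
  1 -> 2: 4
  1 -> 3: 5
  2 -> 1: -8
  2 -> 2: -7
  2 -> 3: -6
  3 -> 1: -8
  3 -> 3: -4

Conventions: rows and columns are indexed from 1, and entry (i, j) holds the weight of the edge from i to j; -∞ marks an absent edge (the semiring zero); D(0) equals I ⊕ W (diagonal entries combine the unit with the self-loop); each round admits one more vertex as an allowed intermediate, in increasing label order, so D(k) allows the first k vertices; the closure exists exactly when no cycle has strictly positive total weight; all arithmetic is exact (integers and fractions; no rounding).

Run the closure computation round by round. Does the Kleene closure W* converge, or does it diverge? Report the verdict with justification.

D(0):
  [0, 4, 5]
  [-8, 0, -6]
  [-8, -∞, 0]
D(1):
  [0, 4, 5]
  [-8, 0, -3]
  [-8, -4, 0]
D(2):
  [0, 4, 5]
  [-8, 0, -3]
  [-8, -4, 0]
D(3):
  [0, 4, 5]
  [-8, 0, -3]
  [-8, -4, 0]
Key observation: every diagonal entry stays at the unit through all rounds, so no improving cycle exists.
Answer: CONVERGES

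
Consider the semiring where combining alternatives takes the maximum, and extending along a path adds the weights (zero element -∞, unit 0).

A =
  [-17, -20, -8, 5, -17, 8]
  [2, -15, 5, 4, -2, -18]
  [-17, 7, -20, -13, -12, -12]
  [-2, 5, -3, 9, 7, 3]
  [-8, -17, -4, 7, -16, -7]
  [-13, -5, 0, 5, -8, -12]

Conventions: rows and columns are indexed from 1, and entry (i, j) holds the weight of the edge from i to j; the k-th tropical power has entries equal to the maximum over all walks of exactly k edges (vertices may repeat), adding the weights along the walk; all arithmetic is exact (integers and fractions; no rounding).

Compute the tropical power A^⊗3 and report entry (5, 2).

A^⊗2:
  [3, 10, 8, 14, 12, 8]
  [2, 12, 1, 13, 11, 10]
  [9, -8, 12, 11, 5, -9]
  [7, 14, 10, 18, 16, 12]
  [5, 12, 4, 16, 14, 10]
  [3, 10, 2, 14, 12, 8]
A^⊗3:
  [12, 19, 15, 23, 21, 17]
  [14, 18, 17, 22, 20, 16]
  [9, 19, 8, 20, 18, 17]
  [16, 23, 19, 27, 25, 21]
  [14, 21, 17, 25, 23, 19]
  [12, 19, 15, 23, 21, 17]
Key observation: the optimum is the walk 5->4->4->2, with weight 7 + 9 + 5 = 21.
Optimal value attained by: walk 5->4->4->2.
Answer: (A^⊗3)[5][2] = 21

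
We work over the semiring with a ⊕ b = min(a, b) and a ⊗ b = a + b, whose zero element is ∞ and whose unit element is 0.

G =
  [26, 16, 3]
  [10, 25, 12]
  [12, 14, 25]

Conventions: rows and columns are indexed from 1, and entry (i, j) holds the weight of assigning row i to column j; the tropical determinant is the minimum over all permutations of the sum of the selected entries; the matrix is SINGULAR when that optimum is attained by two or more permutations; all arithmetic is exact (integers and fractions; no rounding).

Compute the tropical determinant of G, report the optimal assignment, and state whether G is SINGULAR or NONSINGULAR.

σ = (1, 2, 3): 26 + 25 + 25 = 76
σ = (1, 3, 2): 26 + 12 + 14 = 52
σ = (2, 1, 3): 16 + 10 + 25 = 51
σ = (2, 3, 1): 16 + 12 + 12 = 40
σ = (3, 1, 2): 3 + 10 + 14 = 27
σ = (3, 2, 1): 3 + 25 + 12 = 40
Optimal value attained by: σ = (3, 1, 2).
Answer: det⊕(G) = 27; verdict: NONSINGULAR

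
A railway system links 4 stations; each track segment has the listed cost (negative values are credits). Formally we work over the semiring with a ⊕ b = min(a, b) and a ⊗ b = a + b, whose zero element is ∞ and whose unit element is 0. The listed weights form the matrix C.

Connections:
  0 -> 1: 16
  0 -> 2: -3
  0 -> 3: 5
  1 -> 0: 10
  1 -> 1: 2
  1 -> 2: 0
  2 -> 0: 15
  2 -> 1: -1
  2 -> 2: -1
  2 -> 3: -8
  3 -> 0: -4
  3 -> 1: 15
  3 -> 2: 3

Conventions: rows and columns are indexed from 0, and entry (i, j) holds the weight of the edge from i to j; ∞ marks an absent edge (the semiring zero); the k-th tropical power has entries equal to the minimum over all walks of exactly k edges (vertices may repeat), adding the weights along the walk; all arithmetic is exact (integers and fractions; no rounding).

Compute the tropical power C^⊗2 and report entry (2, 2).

C^⊗2:
  [1, -4, -4, -11]
  [12, -1, -1, -8]
  [-12, -2, -5, -9]
  [18, 2, -7, -5]
Key observation: the optimum is the walk 2->3->2, with weight (-8) + 3 = -5.
Optimal value attained by: walk 2->3->2.
Answer: (C^⊗2)[2][2] = -5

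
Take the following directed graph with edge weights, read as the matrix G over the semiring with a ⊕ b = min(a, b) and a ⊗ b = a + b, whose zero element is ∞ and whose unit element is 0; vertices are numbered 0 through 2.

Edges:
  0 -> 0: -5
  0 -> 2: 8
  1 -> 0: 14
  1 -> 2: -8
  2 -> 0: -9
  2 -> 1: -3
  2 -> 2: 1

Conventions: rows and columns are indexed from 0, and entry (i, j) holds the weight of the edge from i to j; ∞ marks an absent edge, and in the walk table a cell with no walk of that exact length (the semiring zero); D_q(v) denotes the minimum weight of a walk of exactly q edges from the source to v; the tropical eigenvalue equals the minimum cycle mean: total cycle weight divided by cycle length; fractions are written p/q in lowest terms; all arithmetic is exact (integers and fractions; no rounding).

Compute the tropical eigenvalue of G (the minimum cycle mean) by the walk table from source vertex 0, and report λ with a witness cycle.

q=0: [0, ∞, ∞]
q=1: [-5, ∞, 8]
q=2: [-10, 5, 3]
q=3: [-15, 0, -3]
Optimal cycle mean attained by: cycle 1->2->1, total (-8) + (-3), length 2.
Answer: λ = -11/2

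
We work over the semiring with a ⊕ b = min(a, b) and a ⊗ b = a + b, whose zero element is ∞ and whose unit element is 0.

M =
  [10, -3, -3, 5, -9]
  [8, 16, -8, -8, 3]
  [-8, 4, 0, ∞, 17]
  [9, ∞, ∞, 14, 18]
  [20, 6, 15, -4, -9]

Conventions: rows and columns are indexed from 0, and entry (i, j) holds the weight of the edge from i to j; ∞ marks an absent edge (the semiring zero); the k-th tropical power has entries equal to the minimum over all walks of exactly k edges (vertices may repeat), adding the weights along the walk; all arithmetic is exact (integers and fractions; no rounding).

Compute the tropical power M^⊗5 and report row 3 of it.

M^⊗2:
  [-11, -3, -11, -13, -18]
  [-16, -4, -8, -1, -6]
  [-8, -11, -11, -4, -17]
  [19, 6, 6, 14, 0]
  [5, -3, -2, -13, -18]
M^⊗3:
  [-19, -14, -14, -22, -27]
  [-16, -19, -19, -12, -25]
  [-19, -11, -19, -21, -26]
  [-2, 6, -2, -4, -9]
  [-10, -12, -11, -22, -27]
M^⊗4:
  [-22, -22, -22, -31, -36]
  [-27, -19, -27, -29, -34]
  [-27, -22, -22, -30, -35]
  [-10, -5, -5, -13, -18]
  [-19, -21, -20, -31, -36]
M^⊗5:
  [-30, -30, -30, -40, -45]
  [-35, -30, -30, -38, -43]
  [-30, -30, -30, -39, -44]
  [-13, -13, -13, -22, -27]
  [-28, -30, -29, -40, -45]
Answer: row 3 of M^⊗5 = [-13, -13, -13, -22, -27]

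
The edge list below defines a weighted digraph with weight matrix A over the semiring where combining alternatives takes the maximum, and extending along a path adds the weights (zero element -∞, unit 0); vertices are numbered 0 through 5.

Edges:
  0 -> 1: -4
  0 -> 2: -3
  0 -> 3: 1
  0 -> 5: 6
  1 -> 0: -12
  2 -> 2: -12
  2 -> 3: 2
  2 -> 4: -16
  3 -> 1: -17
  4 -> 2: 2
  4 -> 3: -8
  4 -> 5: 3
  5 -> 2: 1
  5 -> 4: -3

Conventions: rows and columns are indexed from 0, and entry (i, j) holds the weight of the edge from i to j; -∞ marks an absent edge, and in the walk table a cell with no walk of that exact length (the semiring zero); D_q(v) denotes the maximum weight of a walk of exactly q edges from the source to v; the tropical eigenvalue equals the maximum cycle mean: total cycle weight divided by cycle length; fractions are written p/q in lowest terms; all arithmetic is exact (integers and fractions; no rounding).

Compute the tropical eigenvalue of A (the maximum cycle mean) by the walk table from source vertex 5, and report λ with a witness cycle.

q=0: [-∞, -∞, -∞, -∞, -∞, 0]
q=1: [-∞, -∞, 1, -∞, -3, -∞]
q=2: [-∞, -∞, -1, 3, -15, 0]
q=3: [-∞, -14, 1, 1, -3, -12]
q=4: [-26, -16, -1, 3, -15, 0]
q=5: [-28, -14, 1, 1, -3, -12]
q=6: [-26, -16, -1, 3, -15, 0]
Optimal cycle mean attained by: cycle 4->5->4, total 3 + (-3), length 2.
Answer: λ = 0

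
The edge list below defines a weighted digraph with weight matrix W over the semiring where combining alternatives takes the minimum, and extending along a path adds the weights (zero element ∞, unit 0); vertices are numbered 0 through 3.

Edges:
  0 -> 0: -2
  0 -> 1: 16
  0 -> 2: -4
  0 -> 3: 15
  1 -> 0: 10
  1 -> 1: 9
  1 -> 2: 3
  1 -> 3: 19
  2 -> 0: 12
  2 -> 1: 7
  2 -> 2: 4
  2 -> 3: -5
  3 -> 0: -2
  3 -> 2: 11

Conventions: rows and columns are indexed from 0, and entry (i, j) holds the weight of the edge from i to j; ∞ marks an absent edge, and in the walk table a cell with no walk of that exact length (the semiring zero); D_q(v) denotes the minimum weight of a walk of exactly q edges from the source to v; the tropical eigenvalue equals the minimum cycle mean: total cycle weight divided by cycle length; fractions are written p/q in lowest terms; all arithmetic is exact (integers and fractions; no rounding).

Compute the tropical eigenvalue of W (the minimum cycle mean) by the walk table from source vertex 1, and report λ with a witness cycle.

q=0: [∞, 0, ∞, ∞]
q=1: [10, 9, 3, 19]
q=2: [8, 10, 6, -2]
q=3: [-4, 13, 4, 1]
q=4: [-6, 11, -8, -1]
Optimal cycle mean attained by: cycle 0->2->3->0, total (-4) + (-5) + (-2), length 3.
Answer: λ = -11/3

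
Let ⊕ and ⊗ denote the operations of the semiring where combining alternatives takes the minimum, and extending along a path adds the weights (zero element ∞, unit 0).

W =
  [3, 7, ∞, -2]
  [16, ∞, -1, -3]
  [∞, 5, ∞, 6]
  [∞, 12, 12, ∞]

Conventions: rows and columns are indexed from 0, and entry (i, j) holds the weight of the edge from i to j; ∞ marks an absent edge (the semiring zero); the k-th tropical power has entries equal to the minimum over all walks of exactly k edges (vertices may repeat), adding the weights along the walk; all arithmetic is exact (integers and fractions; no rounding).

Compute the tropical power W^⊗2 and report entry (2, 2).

W^⊗2:
  [6, 10, 6, 1]
  [19, 4, 9, 5]
  [21, 18, 4, 2]
  [28, 17, 11, 9]
Key observation: the optimum is the walk 2->1->2, with weight 5 + (-1) = 4.
Optimal value attained by: walk 2->1->2.
Answer: (W^⊗2)[2][2] = 4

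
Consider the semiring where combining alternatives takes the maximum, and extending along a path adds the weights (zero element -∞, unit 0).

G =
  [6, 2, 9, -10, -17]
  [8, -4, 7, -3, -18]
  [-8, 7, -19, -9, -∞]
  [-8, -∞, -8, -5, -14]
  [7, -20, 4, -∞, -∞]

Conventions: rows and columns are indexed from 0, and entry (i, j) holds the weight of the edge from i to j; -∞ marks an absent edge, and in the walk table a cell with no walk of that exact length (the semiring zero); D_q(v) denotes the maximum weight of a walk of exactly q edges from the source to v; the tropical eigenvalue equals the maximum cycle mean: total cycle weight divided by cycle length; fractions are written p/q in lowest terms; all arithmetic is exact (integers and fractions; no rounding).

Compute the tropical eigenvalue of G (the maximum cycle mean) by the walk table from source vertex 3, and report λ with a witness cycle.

q=0: [-∞, -∞, -∞, 0, -∞]
q=1: [-8, -∞, -8, -5, -14]
q=2: [-2, -1, 1, -10, -19]
q=3: [7, 8, 7, -4, -19]
q=4: [16, 14, 16, 5, -10]
q=5: [22, 23, 25, 11, -1]
Optimal cycle mean attained by: cycle 0->2->1->0, total 9 + 7 + 8, length 3.
Answer: λ = 8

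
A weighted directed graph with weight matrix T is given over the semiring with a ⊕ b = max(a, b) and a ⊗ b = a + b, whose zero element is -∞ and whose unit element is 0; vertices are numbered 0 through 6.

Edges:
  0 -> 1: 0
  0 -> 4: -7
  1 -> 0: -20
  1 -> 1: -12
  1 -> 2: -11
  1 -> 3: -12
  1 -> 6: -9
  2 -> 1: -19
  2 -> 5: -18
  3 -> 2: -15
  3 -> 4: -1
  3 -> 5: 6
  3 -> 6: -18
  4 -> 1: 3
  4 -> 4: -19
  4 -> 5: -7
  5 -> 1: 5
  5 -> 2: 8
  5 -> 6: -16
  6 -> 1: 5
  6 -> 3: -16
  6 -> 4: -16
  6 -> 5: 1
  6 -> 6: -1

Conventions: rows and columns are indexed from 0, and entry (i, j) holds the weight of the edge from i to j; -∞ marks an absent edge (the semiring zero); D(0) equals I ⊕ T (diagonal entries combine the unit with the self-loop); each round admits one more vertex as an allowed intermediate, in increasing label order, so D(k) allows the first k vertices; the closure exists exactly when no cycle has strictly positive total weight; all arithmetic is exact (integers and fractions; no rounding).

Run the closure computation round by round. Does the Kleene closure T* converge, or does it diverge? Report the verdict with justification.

D(0):
  [0, 0, -∞, -∞, -7, -∞, -∞]
  [-20, 0, -11, -12, -∞, -∞, -9]
  [-∞, -19, 0, -∞, -∞, -18, -∞]
  [-∞, -∞, -15, 0, -1, 6, -18]
  [-∞, 3, -∞, -∞, 0, -7, -∞]
  [-∞, 5, 8, -∞, -∞, 0, -16]
  [-∞, 5, -∞, -16, -16, 1, 0]
D(1):
  [0, 0, -∞, -∞, -7, -∞, -∞]
  [-20, 0, -11, -12, -27, -∞, -9]
  [-∞, -19, 0, -∞, -∞, -18, -∞]
  [-∞, -∞, -15, 0, -1, 6, -18]
  [-∞, 3, -∞, -∞, 0, -7, -∞]
  [-∞, 5, 8, -∞, -∞, 0, -16]
  [-∞, 5, -∞, -16, -16, 1, 0]
D(2):
  [0, 0, -11, -12, -7, -∞, -9]
  [-20, 0, -11, -12, -27, -∞, -9]
  [-39, -19, 0, -31, -46, -18, -28]
  [-∞, -∞, -15, 0, -1, 6, -18]
  [-17, 3, -8, -9, 0, -7, -6]
  [-15, 5, 8, -7, -22, 0, -4]
  [-15, 5, -6, -7, -16, 1, 0]
D(3):
  [0, 0, -11, -12, -7, -29, -9]
  [-20, 0, -11, -12, -27, -29, -9]
  [-39, -19, 0, -31, -46, -18, -28]
  [-54, -34, -15, 0, -1, 6, -18]
  [-17, 3, -8, -9, 0, -7, -6]
  [-15, 5, 8, -7, -22, 0, -4]
  [-15, 5, -6, -7, -16, 1, 0]
D(4):
  [0, 0, -11, -12, -7, -6, -9]
  [-20, 0, -11, -12, -13, -6, -9]
  [-39, -19, 0, -31, -32, -18, -28]
  [-54, -34, -15, 0, -1, 6, -18]
  [-17, 3, -8, -9, 0, -3, -6]
  [-15, 5, 8, -7, -8, 0, -4]
  [-15, 5, -6, -7, -8, 1, 0]
D(5):
  [0, 0, -11, -12, -7, -6, -9]
  [-20, 0, -11, -12, -13, -6, -9]
  [-39, -19, 0, -31, -32, -18, -28]
  [-18, 2, -9, 0, -1, 6, -7]
  [-17, 3, -8, -9, 0, -3, -6]
  [-15, 5, 8, -7, -8, 0, -4]
  [-15, 5, -6, -7, -8, 1, 0]
D(6):
  [0, 0, 2, -12, -7, -6, -9]
  [-20, 0, 2, -12, -13, -6, -9]
  [-33, -13, 0, -25, -26, -18, -22]
  [-9, 11, 14, 0, -1, 6, 2]
  [-17, 3, 5, -9, 0, -3, -6]
  [-15, 5, 8, -7, -8, 0, -4]
  [-14, 6, 9, -6, -7, 1, 0]
D(7):
  [0, 0, 2, -12, -7, -6, -9]
  [-20, 0, 2, -12, -13, -6, -9]
  [-33, -13, 0, -25, -26, -18, -22]
  [-9, 11, 14, 0, -1, 6, 2]
  [-17, 3, 5, -9, 0, -3, -6]
  [-15, 5, 8, -7, -8, 0, -4]
  [-14, 6, 9, -6, -7, 1, 0]
Key observation: every diagonal entry stays at the unit through all rounds, so no improving cycle exists.
Answer: CONVERGES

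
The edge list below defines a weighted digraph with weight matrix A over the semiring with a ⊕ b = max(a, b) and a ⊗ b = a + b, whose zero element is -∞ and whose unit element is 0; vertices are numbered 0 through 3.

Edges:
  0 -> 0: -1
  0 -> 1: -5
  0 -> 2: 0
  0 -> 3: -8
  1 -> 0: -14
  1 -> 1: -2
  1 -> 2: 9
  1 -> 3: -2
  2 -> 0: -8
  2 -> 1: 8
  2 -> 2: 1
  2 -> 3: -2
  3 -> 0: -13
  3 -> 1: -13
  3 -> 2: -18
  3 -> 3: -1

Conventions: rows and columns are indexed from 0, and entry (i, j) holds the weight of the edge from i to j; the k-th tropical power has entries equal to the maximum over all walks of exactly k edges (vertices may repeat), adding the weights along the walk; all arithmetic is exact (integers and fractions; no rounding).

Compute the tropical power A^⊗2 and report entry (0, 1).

A^⊗2:
  [-2, 8, 4, -2]
  [1, 17, 10, 7]
  [-6, 9, 17, 6]
  [-14, -10, -4, -2]
Key observation: the optimum is the walk 0->2->1, with weight 0 + 8 = 8.
Optimal value attained by: walk 0->2->1.
Answer: (A^⊗2)[0][1] = 8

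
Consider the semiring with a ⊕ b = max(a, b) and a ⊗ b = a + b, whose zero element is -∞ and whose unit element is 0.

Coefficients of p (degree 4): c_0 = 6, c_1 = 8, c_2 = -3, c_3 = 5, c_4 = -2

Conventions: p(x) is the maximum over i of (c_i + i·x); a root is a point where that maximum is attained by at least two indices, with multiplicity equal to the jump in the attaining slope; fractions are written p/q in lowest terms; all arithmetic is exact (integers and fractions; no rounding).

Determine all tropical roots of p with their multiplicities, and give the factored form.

hull edge (i=0, c=6) to (i=1, c=8): slope 2, span 1
hull edge (i=1, c=8) to (i=3, c=5): slope -3/2, span 2
hull edge (i=3, c=5) to (i=4, c=-2): slope -7, span 1
Factored form: p(x) = -2 ⊗ (x ⊕ (-2)) ⊗ (x ⊕ 3/2) ⊗ (x ⊕ 3/2) ⊗ (x ⊕ 7)
Answer: roots = -2 (mult 1), 3/2 (mult 2), 7 (mult 1)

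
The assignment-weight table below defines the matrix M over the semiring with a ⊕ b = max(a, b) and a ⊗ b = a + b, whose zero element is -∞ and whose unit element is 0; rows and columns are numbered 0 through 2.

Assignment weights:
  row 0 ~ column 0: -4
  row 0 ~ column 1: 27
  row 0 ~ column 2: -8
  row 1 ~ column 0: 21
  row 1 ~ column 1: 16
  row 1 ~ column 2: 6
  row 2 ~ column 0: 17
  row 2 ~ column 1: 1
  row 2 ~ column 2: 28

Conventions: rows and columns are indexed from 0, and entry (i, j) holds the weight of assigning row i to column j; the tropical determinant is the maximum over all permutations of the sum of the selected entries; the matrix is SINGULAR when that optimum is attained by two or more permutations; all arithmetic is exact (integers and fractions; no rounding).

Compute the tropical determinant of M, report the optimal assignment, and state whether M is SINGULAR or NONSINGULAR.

σ = (0, 1, 2): (-4) + 16 + 28 = 40
σ = (0, 2, 1): (-4) + 6 + 1 = 3
σ = (1, 0, 2): 27 + 21 + 28 = 76
σ = (1, 2, 0): 27 + 6 + 17 = 50
σ = (2, 0, 1): (-8) + 21 + 1 = 14
σ = (2, 1, 0): (-8) + 16 + 17 = 25
Optimal value attained by: σ = (1, 0, 2).
Answer: det⊕(M) = 76; verdict: NONSINGULAR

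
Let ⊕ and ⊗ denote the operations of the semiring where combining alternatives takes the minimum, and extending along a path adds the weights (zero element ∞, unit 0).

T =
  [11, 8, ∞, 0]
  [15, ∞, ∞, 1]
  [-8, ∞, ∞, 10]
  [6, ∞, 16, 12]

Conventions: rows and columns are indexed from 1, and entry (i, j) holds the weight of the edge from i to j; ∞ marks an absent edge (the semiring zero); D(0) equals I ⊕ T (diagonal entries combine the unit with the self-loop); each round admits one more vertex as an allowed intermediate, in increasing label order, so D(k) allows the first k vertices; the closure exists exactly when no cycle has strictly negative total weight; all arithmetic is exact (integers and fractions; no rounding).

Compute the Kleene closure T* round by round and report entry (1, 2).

D(0):
  [0, 8, ∞, 0]
  [15, 0, ∞, 1]
  [-8, ∞, 0, 10]
  [6, ∞, 16, 0]
D(1):
  [0, 8, ∞, 0]
  [15, 0, ∞, 1]
  [-8, 0, 0, -8]
  [6, 14, 16, 0]
D(2):
  [0, 8, ∞, 0]
  [15, 0, ∞, 1]
  [-8, 0, 0, -8]
  [6, 14, 16, 0]
D(3):
  [0, 8, ∞, 0]
  [15, 0, ∞, 1]
  [-8, 0, 0, -8]
  [6, 14, 16, 0]
D(4):
  [0, 8, 16, 0]
  [7, 0, 17, 1]
  [-8, 0, 0, -8]
  [6, 14, 16, 0]
Answer: T*[1][2] = 8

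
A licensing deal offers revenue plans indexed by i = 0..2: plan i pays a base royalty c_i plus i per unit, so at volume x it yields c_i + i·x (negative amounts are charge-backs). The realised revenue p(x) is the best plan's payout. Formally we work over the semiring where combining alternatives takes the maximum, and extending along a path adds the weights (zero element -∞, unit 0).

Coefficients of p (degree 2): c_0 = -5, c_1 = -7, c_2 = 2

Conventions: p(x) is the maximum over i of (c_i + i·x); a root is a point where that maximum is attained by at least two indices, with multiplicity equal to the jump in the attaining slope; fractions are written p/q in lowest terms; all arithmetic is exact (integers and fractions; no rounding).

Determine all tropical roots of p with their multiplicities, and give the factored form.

hull edge (i=0, c=-5) to (i=2, c=2): slope 7/2, span 2
Factored form: p(x) = 2 ⊗ (x ⊕ (-7/2)) ⊗ (x ⊕ (-7/2))
Answer: roots = -7/2 (mult 2)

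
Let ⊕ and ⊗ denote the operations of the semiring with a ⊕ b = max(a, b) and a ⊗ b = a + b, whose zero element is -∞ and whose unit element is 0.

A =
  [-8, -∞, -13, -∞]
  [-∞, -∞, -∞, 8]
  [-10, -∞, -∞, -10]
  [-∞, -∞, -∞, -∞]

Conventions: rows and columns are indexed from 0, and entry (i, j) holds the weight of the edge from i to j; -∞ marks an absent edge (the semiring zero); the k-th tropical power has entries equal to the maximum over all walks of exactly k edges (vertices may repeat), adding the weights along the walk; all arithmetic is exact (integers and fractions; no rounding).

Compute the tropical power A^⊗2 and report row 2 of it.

A^⊗2:
  [-16, -∞, -21, -23]
  [-∞, -∞, -∞, -∞]
  [-18, -∞, -23, -∞]
  [-∞, -∞, -∞, -∞]
Answer: row 2 of A^⊗2 = [-18, -∞, -23, -∞]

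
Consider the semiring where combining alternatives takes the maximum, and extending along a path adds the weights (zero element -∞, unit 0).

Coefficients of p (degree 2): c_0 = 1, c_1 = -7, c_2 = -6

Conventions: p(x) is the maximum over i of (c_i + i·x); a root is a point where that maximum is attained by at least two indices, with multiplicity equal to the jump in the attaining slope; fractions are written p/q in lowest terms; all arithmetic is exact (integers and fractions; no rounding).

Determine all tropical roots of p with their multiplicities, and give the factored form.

hull edge (i=0, c=1) to (i=2, c=-6): slope -7/2, span 2
Factored form: p(x) = -6 ⊗ (x ⊕ 7/2) ⊗ (x ⊕ 7/2)
Answer: roots = 7/2 (mult 2)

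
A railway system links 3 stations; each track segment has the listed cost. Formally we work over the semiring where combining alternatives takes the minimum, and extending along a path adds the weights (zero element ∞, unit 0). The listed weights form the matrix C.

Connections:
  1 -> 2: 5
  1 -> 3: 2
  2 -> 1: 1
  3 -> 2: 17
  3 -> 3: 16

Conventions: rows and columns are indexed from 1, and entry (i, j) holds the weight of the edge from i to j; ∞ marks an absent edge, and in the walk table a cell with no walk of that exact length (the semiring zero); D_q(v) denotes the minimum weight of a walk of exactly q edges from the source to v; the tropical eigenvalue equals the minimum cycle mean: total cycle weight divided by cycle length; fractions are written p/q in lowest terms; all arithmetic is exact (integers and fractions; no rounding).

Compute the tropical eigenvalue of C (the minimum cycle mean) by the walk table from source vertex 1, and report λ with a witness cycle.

q=0: [0, ∞, ∞]
q=1: [∞, 5, 2]
q=2: [6, 19, 18]
q=3: [20, 11, 8]
Optimal cycle mean attained by: cycle 1->2->1, total 5 + 1, length 2.
Answer: λ = 3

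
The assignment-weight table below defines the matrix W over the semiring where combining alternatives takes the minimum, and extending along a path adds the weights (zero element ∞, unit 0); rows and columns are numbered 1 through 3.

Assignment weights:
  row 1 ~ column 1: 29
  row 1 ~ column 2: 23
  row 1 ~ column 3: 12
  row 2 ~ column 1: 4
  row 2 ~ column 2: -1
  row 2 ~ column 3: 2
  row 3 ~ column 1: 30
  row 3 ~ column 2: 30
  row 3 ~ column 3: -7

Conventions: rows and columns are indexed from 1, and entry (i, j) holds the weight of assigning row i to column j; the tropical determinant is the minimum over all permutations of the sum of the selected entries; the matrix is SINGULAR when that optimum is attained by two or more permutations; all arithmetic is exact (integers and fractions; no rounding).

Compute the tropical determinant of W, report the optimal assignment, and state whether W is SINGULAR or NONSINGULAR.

σ = (1, 2, 3): 29 + (-1) + (-7) = 21
σ = (1, 3, 2): 29 + 2 + 30 = 61
σ = (2, 1, 3): 23 + 4 + (-7) = 20
σ = (2, 3, 1): 23 + 2 + 30 = 55
σ = (3, 1, 2): 12 + 4 + 30 = 46
σ = (3, 2, 1): 12 + (-1) + 30 = 41
Optimal value attained by: σ = (2, 1, 3).
Answer: det⊕(W) = 20; verdict: NONSINGULAR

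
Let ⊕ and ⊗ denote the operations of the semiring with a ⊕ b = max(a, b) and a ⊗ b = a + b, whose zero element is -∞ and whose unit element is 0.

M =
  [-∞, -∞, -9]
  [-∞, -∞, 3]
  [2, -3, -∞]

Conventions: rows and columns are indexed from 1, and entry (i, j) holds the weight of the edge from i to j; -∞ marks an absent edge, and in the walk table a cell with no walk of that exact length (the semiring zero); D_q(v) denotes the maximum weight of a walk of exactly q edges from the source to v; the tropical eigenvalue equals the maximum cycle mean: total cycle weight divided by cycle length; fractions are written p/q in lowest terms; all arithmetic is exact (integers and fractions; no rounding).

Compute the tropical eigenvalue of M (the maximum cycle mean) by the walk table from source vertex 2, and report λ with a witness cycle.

q=0: [-∞, 0, -∞]
q=1: [-∞, -∞, 3]
q=2: [5, 0, -∞]
q=3: [-∞, -∞, 3]
Optimal cycle mean attained by: cycle 2->3->2, total 3 + (-3), length 2.
Answer: λ = 0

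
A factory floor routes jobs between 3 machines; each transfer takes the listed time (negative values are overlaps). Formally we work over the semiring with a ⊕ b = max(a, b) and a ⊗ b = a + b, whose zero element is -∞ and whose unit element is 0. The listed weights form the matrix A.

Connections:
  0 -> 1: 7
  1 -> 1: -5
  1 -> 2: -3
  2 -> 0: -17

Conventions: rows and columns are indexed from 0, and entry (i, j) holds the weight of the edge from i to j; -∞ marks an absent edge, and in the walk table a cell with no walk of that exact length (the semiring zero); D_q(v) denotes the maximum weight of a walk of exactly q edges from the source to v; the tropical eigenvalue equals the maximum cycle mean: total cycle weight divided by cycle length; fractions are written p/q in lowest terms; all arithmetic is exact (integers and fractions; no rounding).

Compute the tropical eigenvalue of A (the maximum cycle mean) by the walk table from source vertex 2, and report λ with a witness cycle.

q=0: [-∞, -∞, 0]
q=1: [-17, -∞, -∞]
q=2: [-∞, -10, -∞]
q=3: [-∞, -15, -13]
Optimal cycle mean attained by: cycle 0->1->2->0, total 7 + (-3) + (-17), length 3.
Answer: λ = -13/3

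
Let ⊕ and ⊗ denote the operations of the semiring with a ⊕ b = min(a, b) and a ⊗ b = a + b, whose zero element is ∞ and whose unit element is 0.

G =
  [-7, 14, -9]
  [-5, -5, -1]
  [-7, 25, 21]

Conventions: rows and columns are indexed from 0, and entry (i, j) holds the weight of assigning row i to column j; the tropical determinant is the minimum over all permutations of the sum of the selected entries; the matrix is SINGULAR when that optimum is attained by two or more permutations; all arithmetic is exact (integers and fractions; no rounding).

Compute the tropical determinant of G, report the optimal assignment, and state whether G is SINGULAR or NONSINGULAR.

σ = (0, 1, 2): (-7) + (-5) + 21 = 9
σ = (0, 2, 1): (-7) + (-1) + 25 = 17
σ = (1, 0, 2): 14 + (-5) + 21 = 30
σ = (1, 2, 0): 14 + (-1) + (-7) = 6
σ = (2, 0, 1): (-9) + (-5) + 25 = 11
σ = (2, 1, 0): (-9) + (-5) + (-7) = -21
Optimal value attained by: σ = (2, 1, 0).
Answer: det⊕(G) = -21; verdict: NONSINGULAR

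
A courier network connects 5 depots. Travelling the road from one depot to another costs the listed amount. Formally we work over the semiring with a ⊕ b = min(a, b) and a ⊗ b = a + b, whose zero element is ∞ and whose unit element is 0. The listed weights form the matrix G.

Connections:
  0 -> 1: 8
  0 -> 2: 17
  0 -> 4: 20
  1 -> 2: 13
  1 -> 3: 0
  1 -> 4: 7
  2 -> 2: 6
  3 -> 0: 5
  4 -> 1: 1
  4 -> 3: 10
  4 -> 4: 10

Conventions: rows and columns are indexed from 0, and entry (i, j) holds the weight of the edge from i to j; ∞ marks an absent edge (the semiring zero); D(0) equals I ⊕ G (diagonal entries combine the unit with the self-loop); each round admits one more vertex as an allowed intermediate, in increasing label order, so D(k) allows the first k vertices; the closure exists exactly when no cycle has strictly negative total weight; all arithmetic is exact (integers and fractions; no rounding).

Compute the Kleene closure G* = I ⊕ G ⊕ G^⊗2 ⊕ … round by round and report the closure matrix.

D(0):
  [0, 8, 17, ∞, 20]
  [∞, 0, 13, 0, 7]
  [∞, ∞, 0, ∞, ∞]
  [5, ∞, ∞, 0, ∞]
  [∞, 1, ∞, 10, 0]
D(1):
  [0, 8, 17, ∞, 20]
  [∞, 0, 13, 0, 7]
  [∞, ∞, 0, ∞, ∞]
  [5, 13, 22, 0, 25]
  [∞, 1, ∞, 10, 0]
D(2):
  [0, 8, 17, 8, 15]
  [∞, 0, 13, 0, 7]
  [∞, ∞, 0, ∞, ∞]
  [5, 13, 22, 0, 20]
  [∞, 1, 14, 1, 0]
D(3):
  [0, 8, 17, 8, 15]
  [∞, 0, 13, 0, 7]
  [∞, ∞, 0, ∞, ∞]
  [5, 13, 22, 0, 20]
  [∞, 1, 14, 1, 0]
D(4):
  [0, 8, 17, 8, 15]
  [5, 0, 13, 0, 7]
  [∞, ∞, 0, ∞, ∞]
  [5, 13, 22, 0, 20]
  [6, 1, 14, 1, 0]
D(5):
  [0, 8, 17, 8, 15]
  [5, 0, 13, 0, 7]
  [∞, ∞, 0, ∞, ∞]
  [5, 13, 22, 0, 20]
  [6, 1, 14, 1, 0]
Answer: G* = [[0, 8, 17, 8, 15], [5, 0, 13, 0, 7], [∞, ∞, 0, ∞, ∞], [5, 13, 22, 0, 20], [6, 1, 14, 1, 0]]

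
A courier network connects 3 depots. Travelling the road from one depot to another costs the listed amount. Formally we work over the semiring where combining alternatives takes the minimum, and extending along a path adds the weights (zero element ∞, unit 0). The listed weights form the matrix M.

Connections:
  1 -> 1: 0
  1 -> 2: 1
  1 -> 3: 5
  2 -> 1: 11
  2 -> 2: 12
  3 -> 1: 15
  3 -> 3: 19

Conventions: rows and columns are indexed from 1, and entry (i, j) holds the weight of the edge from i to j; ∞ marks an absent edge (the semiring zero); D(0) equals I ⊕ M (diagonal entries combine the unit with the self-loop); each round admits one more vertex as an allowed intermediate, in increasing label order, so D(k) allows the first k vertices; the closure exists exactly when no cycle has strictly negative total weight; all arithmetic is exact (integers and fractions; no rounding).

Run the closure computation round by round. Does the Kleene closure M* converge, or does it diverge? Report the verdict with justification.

D(0):
  [0, 1, 5]
  [11, 0, ∞]
  [15, ∞, 0]
D(1):
  [0, 1, 5]
  [11, 0, 16]
  [15, 16, 0]
D(2):
  [0, 1, 5]
  [11, 0, 16]
  [15, 16, 0]
D(3):
  [0, 1, 5]
  [11, 0, 16]
  [15, 16, 0]
Key observation: every diagonal entry stays at the unit through all rounds, so no improving cycle exists.
Answer: CONVERGES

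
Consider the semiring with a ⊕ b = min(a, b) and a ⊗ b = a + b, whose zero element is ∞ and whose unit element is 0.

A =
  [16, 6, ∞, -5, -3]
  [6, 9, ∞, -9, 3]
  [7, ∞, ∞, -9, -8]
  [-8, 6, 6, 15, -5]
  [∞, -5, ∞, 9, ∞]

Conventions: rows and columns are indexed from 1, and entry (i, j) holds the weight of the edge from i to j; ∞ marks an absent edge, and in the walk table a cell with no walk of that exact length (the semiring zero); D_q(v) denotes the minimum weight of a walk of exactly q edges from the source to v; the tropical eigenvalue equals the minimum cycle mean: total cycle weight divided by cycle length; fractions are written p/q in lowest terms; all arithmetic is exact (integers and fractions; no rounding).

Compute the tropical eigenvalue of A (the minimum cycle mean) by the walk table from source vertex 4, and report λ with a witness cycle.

q=0: [∞, ∞, ∞, 0, ∞]
q=1: [-8, 6, 6, 15, -5]
q=2: [7, -10, 21, -13, -11]
q=3: [-21, -16, -7, -19, -18]
q=4: [-27, -23, -13, -26, -24]
q=5: [-34, -29, -20, -32, -31]
Optimal cycle mean attained by: cycle 1->4->1, total (-5) + (-8), length 2.
Answer: λ = -13/2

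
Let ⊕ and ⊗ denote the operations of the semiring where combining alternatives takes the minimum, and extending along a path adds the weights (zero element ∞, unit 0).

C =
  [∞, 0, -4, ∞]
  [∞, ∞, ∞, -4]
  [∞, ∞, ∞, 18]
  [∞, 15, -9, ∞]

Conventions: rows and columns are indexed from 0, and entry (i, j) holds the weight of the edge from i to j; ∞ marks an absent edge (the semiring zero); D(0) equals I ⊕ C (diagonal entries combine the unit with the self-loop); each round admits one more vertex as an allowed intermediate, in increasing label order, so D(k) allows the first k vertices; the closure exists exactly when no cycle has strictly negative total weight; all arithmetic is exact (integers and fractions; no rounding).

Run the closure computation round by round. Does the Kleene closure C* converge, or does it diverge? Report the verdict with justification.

D(0):
  [0, 0, -4, ∞]
  [∞, 0, ∞, -4]
  [∞, ∞, 0, 18]
  [∞, 15, -9, 0]
D(1):
  [0, 0, -4, ∞]
  [∞, 0, ∞, -4]
  [∞, ∞, 0, 18]
  [∞, 15, -9, 0]
D(2):
  [0, 0, -4, -4]
  [∞, 0, ∞, -4]
  [∞, ∞, 0, 18]
  [∞, 15, -9, 0]
D(3):
  [0, 0, -4, -4]
  [∞, 0, ∞, -4]
  [∞, ∞, 0, 18]
  [∞, 15, -9, 0]
D(4):
  [0, 0, -13, -4]
  [∞, 0, -13, -4]
  [∞, 33, 0, 18]
  [∞, 15, -9, 0]
Key observation: every diagonal entry stays at the unit through all rounds, so no improving cycle exists.
Answer: CONVERGES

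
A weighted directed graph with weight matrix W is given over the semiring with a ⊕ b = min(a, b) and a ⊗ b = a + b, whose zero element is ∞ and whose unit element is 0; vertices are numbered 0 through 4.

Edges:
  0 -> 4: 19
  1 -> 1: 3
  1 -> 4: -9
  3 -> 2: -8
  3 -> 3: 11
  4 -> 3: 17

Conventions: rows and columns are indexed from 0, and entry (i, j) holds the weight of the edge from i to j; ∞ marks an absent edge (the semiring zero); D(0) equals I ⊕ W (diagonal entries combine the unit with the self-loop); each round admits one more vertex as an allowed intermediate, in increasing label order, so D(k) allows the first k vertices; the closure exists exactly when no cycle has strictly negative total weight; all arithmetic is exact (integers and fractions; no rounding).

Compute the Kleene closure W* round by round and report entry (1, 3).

D(0):
  [0, ∞, ∞, ∞, 19]
  [∞, 0, ∞, ∞, -9]
  [∞, ∞, 0, ∞, ∞]
  [∞, ∞, -8, 0, ∞]
  [∞, ∞, ∞, 17, 0]
D(1):
  [0, ∞, ∞, ∞, 19]
  [∞, 0, ∞, ∞, -9]
  [∞, ∞, 0, ∞, ∞]
  [∞, ∞, -8, 0, ∞]
  [∞, ∞, ∞, 17, 0]
D(2):
  [0, ∞, ∞, ∞, 19]
  [∞, 0, ∞, ∞, -9]
  [∞, ∞, 0, ∞, ∞]
  [∞, ∞, -8, 0, ∞]
  [∞, ∞, ∞, 17, 0]
D(3):
  [0, ∞, ∞, ∞, 19]
  [∞, 0, ∞, ∞, -9]
  [∞, ∞, 0, ∞, ∞]
  [∞, ∞, -8, 0, ∞]
  [∞, ∞, ∞, 17, 0]
D(4):
  [0, ∞, ∞, ∞, 19]
  [∞, 0, ∞, ∞, -9]
  [∞, ∞, 0, ∞, ∞]
  [∞, ∞, -8, 0, ∞]
  [∞, ∞, 9, 17, 0]
D(5):
  [0, ∞, 28, 36, 19]
  [∞, 0, 0, 8, -9]
  [∞, ∞, 0, ∞, ∞]
  [∞, ∞, -8, 0, ∞]
  [∞, ∞, 9, 17, 0]
Answer: W*[1][3] = 8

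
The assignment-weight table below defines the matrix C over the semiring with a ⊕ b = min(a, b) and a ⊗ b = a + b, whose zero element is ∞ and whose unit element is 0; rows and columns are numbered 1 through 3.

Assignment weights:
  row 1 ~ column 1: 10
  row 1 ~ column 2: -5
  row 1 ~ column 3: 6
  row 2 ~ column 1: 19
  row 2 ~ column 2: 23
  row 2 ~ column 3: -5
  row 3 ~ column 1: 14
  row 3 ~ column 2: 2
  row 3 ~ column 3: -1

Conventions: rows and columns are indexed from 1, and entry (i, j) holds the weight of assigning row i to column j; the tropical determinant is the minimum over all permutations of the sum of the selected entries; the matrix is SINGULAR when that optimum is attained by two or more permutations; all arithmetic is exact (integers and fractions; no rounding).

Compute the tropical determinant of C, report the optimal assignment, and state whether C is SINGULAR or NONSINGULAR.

σ = (1, 2, 3): 10 + 23 + (-1) = 32
σ = (1, 3, 2): 10 + (-5) + 2 = 7
σ = (2, 1, 3): (-5) + 19 + (-1) = 13
σ = (2, 3, 1): (-5) + (-5) + 14 = 4
σ = (3, 1, 2): 6 + 19 + 2 = 27
σ = (3, 2, 1): 6 + 23 + 14 = 43
Optimal value attained by: σ = (2, 3, 1).
Answer: det⊕(C) = 4; verdict: NONSINGULAR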